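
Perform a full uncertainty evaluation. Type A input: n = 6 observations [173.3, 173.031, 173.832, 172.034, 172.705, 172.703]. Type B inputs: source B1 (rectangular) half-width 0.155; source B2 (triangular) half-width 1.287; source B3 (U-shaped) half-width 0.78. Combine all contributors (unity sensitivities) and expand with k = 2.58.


mean = (173.3 + 173.031 + 173.832 + 172.034 + 172.705 + 172.703) / 6 = 172.9341667
s = sqrt(sum((x - mean)^2)/(n-1)) = 0.61083072
u_A = s / sqrt(n) = 0.61083072 / sqrt(6) = 0.2493706
u_B1 = 0.155 / sqrt(3) = 0.089489292
u_B2 = 1.287 / sqrt(6) = 0.52541555
u_B3 = 0.78 / sqrt(2) = 0.55154329
uc = sqrt(0.2493706^2 + 0.089489292^2 + 0.52541555^2 + 0.55154329^2) = 0.80650823
U = k * uc = 2.58 * 0.80650823
U = 2.0808

2.0808


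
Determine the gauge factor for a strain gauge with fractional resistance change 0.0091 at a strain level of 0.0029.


GF = (dR/R) / epsilon
= 0.0091 / 0.0029
= 3.1379

3.1379


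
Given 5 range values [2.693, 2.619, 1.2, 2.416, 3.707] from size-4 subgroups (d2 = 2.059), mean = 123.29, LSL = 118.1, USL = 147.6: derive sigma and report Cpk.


R_bar = (2.693 + 2.619 + 1.2 + 2.416 + 3.707) / 5 = 2.527
sigma = R_bar / d2 = 2.527 / 2.059 = 1.2272948
Cp = (USL - LSL)/(6*sigma) = (147.6 - 118.1)/(6*1.2272948) = 4.0061
Cpu = (147.6 - 123.29)/(3*1.2272948) = 6.6026
Cpl = (123.29 - 118.1)/(3*1.2272948) = 1.4096
Cpk = min(Cpu, Cpl) = 1.4096

1.4096


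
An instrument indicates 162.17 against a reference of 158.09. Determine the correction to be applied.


Correction = standard - reading
= 158.09 - 162.17
= -4.0800

-4.0800


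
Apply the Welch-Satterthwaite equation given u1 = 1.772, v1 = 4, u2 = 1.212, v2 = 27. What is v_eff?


uc = sqrt(u1^2 + u2^2) = sqrt(1.772^2 + 1.212^2) = 2.1468414
v_eff = uc^4 / (u1^4/v1 + u2^4/v2)
= 2.1468414^4 / (1.772^4/4 + 1.212^4/27)
= 21.242217 / 2.5447933
v_eff = 8.3473

8.3473


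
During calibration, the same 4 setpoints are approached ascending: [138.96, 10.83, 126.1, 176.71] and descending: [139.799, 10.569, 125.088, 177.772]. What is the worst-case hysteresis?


|138.96 - 139.799| = 0.8390
|10.83 - 10.569| = 0.2610
|126.1 - 125.088| = 1.0120
|176.71 - 177.772| = 1.0620
hysteresis = max(diffs) = 1.0620

1.0620


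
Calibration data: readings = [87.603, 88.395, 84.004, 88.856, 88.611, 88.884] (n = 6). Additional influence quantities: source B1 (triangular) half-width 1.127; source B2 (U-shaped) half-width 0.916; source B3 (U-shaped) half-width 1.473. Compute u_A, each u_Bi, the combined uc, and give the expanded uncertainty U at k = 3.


mean = (87.603 + 88.395 + 84.004 + 88.856 + 88.611 + 88.884) / 6 = 87.7255
s = sqrt(sum((x - mean)^2)/(n-1)) = 1.8823954
u_A = s / sqrt(n) = 1.8823954 / sqrt(6) = 0.7684847
u_B1 = 1.127 / sqrt(6) = 0.46009582
u_B2 = 0.916 / sqrt(2) = 0.64770981
u_B3 = 1.473 / sqrt(2) = 1.0415683
uc = sqrt(0.7684847^2 + 0.46009582^2 + 0.64770981^2 + 1.0415683^2) = 1.5187658
U = k * uc = 3 * 1.5187658
U = 4.5563

4.5563


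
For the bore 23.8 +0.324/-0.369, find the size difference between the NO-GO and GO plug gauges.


GO = nominal - lower_tol (smallest hole = maximum material condition)
GO = 23.8 - 0.369 = 23.431
NO-GO = nominal + upper_tol (largest hole = least material condition)
NO-GO = 23.8 + 0.324 = 24.124
spread = NO-GO - GO = 24.124 - 23.431 = 0.6930

0.6930


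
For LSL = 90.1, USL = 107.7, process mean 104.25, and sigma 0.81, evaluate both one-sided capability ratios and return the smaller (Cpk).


Cpu = (USL - mean) / (3*sigma) = (107.7 - 104.25) / (3*0.81) = 1.4198
Cpl = (mean - LSL) / (3*sigma) = (104.25 - 90.1) / (3*0.81) = 5.8230
Cpk = min(Cpu, Cpl) = 1.4198

1.4198


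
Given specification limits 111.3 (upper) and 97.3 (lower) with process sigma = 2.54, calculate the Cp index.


Cp = (USL - LSL) / (6 * sigma)
= (111.3 - 97.3) / (6 * 2.54)
= 14.0000 / 15.2400
= 0.9186

0.9186


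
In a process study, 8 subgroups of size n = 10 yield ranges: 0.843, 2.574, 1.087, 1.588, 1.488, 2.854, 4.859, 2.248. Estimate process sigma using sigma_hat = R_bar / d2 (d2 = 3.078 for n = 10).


R_bar = (0.843 + 2.574 + 1.087 + 1.588 + 1.488 + 2.854 + 4.859 + 2.248) / 8
R_bar = 17.541 / 8 = 2.192625
sigma_hat = R_bar / d2 = 2.192625 / 3.078 = 0.7124

0.7124


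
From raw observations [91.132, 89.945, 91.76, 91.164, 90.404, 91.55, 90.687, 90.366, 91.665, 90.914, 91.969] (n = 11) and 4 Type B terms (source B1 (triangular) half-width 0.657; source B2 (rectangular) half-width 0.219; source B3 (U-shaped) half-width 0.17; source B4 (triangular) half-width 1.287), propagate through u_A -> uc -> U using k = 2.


mean = (91.132 + 89.945 + 91.76 + 91.164 + 90.404 + 91.55 + 90.687 + 90.366 + 91.665 + 90.914 + 91.969) / 11 = 91.05054545
s = sqrt(sum((x - mean)^2)/(n-1)) = 0.65215525
u_A = s / sqrt(n) = 0.65215525 / sqrt(11) = 0.19663221
u_B1 = 0.657 / sqrt(6) = 0.26821913
u_B2 = 0.219 / sqrt(3) = 0.12643971
u_B3 = 0.17 / sqrt(2) = 0.12020815
u_B4 = 1.287 / sqrt(6) = 0.52541555
uc = sqrt(0.19663221^2 + 0.26821913^2 + 0.12643971^2 + 0.12020815^2 + 0.52541555^2) = 0.64583607
U = k * uc = 2 * 0.64583607
U = 1.2917

1.2917


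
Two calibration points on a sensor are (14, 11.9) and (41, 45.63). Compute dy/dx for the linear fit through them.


slope = (y2 - y1) / (x2 - x1)
= (45.63 - 11.9) / (41 - 14)
= 33.7300 / 27
= 1.2493

1.2493


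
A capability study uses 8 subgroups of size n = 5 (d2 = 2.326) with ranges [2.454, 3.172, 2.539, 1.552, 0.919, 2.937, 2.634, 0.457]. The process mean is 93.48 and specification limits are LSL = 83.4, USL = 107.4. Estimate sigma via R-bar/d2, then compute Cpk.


R_bar = (2.454 + 3.172 + 2.539 + 1.552 + 0.919 + 2.937 + 2.634 + 0.457) / 8 = 2.083
sigma = R_bar / d2 = 2.083 / 2.326 = 0.8955288
Cp = (USL - LSL)/(6*sigma) = (107.4 - 83.4)/(6*0.8955288) = 4.4666
Cpu = (107.4 - 93.48)/(3*0.8955288) = 5.1813
Cpl = (93.48 - 83.4)/(3*0.8955288) = 3.7520
Cpk = min(Cpu, Cpl) = 3.7520

3.7520


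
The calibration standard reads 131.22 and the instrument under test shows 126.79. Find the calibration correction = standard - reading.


Correction = standard - reading
= 131.22 - 126.79
= 4.4300

4.4300


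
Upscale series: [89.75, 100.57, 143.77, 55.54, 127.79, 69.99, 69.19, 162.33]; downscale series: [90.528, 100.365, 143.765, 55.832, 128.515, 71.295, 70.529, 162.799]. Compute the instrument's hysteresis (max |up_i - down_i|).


|89.75 - 90.528| = 0.7780
|100.57 - 100.365| = 0.2050
|143.77 - 143.765| = 0.0050
|55.54 - 55.832| = 0.2920
|127.79 - 128.515| = 0.7250
|69.99 - 71.295| = 1.3050
|69.19 - 70.529| = 1.3390
|162.33 - 162.799| = 0.4690
hysteresis = max(diffs) = 1.3390

1.3390


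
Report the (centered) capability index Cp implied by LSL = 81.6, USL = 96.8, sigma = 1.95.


Cp = (USL - LSL) / (6 * sigma)
= (96.8 - 81.6) / (6 * 1.95)
= 15.2000 / 11.7000
= 1.2991

1.2991


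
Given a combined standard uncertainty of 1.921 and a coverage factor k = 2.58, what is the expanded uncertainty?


U = k * uc
U = 2.58 * 1.921
U = 4.9562

4.9562


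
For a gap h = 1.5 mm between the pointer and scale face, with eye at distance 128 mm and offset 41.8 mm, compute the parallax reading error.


error = h * offset / d
= 1.5 * 41.8 / 128
= 0.4898

0.4898


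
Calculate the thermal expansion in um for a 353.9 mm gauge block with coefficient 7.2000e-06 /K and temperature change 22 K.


dL = L * alpha * dT
= 353.9 * 7.2000e-06 * 22
= 0.0560578 mm
dL_um = 0.0560578 * 1000 = 56.0578 um

56.0578


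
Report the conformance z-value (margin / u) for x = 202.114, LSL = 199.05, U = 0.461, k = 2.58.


u = U / k = 0.461 / 2.58 = 0.17868217
margin = |LSL - x| = |199.05 - 202.114| = 3.064
z = margin / u = 3.064 / 0.17868217
z = 17.1478

17.1478


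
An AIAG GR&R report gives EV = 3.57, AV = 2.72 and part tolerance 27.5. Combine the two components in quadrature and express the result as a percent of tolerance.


GRR = sqrt(EV^2 + AV^2) = sqrt(3.57^2 + 2.72^2) = 4.4881288
%GRR = GRR / tol * 100 = 4.4881288 / 27.5 * 100
%GRR = 16.3205

16.3205


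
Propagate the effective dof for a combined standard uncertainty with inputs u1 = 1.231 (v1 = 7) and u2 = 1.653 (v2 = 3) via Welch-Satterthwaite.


uc = sqrt(u1^2 + u2^2) = sqrt(1.231^2 + 1.653^2) = 2.0610119
v_eff = uc^4 / (u1^4/v1 + u2^4/v2)
= 2.0610119^4 / (1.231^4/7 + 1.653^4/3)
= 18.04355 / 2.8167319
v_eff = 6.4058

6.4058


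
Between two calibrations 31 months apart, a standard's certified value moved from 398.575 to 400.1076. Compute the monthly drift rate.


rate = (v2 - v1) / months
= (400.1076 - 398.575) / 31
= 1.5326 / 31
= 0.0494

0.0494


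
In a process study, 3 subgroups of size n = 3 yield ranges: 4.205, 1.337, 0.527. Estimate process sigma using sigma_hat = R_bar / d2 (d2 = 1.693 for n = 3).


R_bar = (4.205 + 1.337 + 0.527) / 3
R_bar = 6.069 / 3 = 2.023
sigma_hat = R_bar / d2 = 2.023 / 1.693 = 1.1949

1.1949


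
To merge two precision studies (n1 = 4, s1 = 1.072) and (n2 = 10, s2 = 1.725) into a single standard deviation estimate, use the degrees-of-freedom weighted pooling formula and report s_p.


s_p = sqrt(((n1-1)*s1^2 + (n2-1)*s2^2) / (n1+n2-2))
numerator = (4-1)*1.072^2 + (10-1)*1.725^2 = 3.447552 + 26.780625 = 30.228177
denominator = 4 + 10 - 2 = 12
s_p^2 = 30.228177 / 12 = 2.5190147
s_p = sqrt(2.5190147) = 1.5871

1.5871


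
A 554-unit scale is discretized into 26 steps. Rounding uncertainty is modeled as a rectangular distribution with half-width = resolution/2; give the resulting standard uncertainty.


resolution = range / divisions
resolution = 554 / 26 = 21.307692
u_res = resolution / (2*sqrt(3))
u_res = 21.307692 / 3.4641016
u_res = 6.1510

6.1510


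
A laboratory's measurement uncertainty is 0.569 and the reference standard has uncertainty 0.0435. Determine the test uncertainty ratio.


TUR = u_lab / u_ref
= 0.569 / 0.0435
= 13.0805

13.0805


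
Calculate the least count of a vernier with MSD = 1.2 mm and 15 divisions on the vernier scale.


LC = MSD / n_div
= 1.2 / 15
= 0.0800

0.0800


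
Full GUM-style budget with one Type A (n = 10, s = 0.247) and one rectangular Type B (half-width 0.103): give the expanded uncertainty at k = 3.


u_A = s / sqrt(n) = 0.247 / sqrt(10) = 0.078108258
u_B = half_width / sqrt(3) = 0.103 / sqrt(3) = 0.059467078
uc = sqrt(u_A^2 + u_B^2) = sqrt(0.078108258^2 + 0.059467078^2) = 0.098169411
U = k * uc = 3 * 0.098169411
U = 0.2945

0.2945


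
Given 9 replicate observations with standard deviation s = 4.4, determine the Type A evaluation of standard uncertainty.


u_A = s / sqrt(n)
u_A = 4.4 / sqrt(9)
u_A = 4.4 / 3
u_A = 1.4667

1.4667


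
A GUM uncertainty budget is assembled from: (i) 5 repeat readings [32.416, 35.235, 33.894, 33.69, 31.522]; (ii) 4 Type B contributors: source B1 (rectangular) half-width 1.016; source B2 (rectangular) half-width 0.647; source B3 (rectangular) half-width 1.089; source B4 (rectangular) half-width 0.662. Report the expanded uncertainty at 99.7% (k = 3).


mean = (32.416 + 35.235 + 33.894 + 33.69 + 31.522) / 5 = 33.3514
s = sqrt(sum((x - mean)^2)/(n-1)) = 1.4299206
u_A = s / sqrt(n) = 1.4299206 / sqrt(5) = 0.63947993
u_B1 = 1.016 / sqrt(3) = 0.58658787
u_B2 = 0.647 / sqrt(3) = 0.37354562
u_B3 = 1.089 / sqrt(3) = 0.62873444
u_B4 = 0.662 / sqrt(3) = 0.38220588
uc = sqrt(0.63947993^2 + 0.58658787^2 + 0.37354562^2 + 0.62873444^2 + 0.38220588^2) = 1.1974742
U = k * uc = 3 * 1.1974742
U = 3.5924

3.5924


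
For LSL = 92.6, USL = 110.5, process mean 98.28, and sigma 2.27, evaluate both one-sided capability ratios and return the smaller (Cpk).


Cpu = (USL - mean) / (3*sigma) = (110.5 - 98.28) / (3*2.27) = 1.7944
Cpl = (mean - LSL) / (3*sigma) = (98.28 - 92.6) / (3*2.27) = 0.8341
Cpk = min(Cpu, Cpl) = 0.8341

0.8341


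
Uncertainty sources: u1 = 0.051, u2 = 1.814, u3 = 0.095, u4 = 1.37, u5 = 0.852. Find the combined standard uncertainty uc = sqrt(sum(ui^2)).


uc = sqrt(0.051^2 + 1.814^2 + 0.095^2 + 1.37^2 + 0.852^2)
uc = sqrt(5.905026)
uc = 2.4300

2.4300


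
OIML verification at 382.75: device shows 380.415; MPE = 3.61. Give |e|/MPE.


e = indication - reference = 380.415 - 382.75 = -2.3350
|e| = 2.3350
ratio = |e| / MPE = 2.3350 / 3.61
ratio = 0.6468

0.6468


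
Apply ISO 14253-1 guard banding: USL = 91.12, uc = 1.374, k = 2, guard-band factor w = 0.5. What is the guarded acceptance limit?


U = k * uc = 2 * 1.374 = 2.748
guard band g = w * U = 0.5 * 2.748 = 1.374
AL = USL - g = 91.12 - 1.374
AL = 89.7460

89.7460


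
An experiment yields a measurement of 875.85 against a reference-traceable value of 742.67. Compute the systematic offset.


Systematic error = measured - true
= 875.85 - 742.67
= 133.1800

133.1800


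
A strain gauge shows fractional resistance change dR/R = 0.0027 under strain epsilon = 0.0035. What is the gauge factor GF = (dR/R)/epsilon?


GF = (dR/R) / epsilon
= 0.0027 / 0.0035
= 0.7714

0.7714


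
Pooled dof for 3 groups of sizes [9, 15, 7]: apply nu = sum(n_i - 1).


nu = sum_i (n_i - 1)
nu = ((9 - 1) + (15 - 1) + (7 - 1))
nu = 8 + 14 + 6
nu = 28

28


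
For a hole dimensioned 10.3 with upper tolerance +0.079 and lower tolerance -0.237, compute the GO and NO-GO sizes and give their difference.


GO = nominal - lower_tol (smallest hole = maximum material condition)
GO = 10.3 - 0.237 = 10.063
NO-GO = nominal + upper_tol (largest hole = least material condition)
NO-GO = 10.3 + 0.079 = 10.379
spread = NO-GO - GO = 10.379 - 10.063 = 0.3160

0.3160


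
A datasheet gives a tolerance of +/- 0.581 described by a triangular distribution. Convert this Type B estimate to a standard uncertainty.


u_B = half_width / sqrt(6)
u_B = 0.581 / 2.4494897
u_B = 0.2372

0.2372


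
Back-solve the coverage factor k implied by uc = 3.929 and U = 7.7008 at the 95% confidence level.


k = U / uc
k = 7.7008 / 3.929
k = 1.96

1.96


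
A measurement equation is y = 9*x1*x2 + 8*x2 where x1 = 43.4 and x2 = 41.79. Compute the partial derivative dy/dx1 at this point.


y = 9*x1*x2 + 8*x2
dy/dx1 = 9*x2
Evaluate at x2 = 41.79: c1 = 9 * 41.79
c1 = 376.1100

376.1100


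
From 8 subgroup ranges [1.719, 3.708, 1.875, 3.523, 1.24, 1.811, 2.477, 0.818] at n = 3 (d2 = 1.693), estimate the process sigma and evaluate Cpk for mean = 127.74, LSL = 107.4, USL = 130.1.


R_bar = (1.719 + 3.708 + 1.875 + 3.523 + 1.24 + 1.811 + 2.477 + 0.818) / 8 = 2.146375
sigma = R_bar / d2 = 2.146375 / 1.693 = 1.2677939
Cp = (USL - LSL)/(6*sigma) = (130.1 - 107.4)/(6*1.2677939) = 2.9842
Cpu = (130.1 - 127.74)/(3*1.2677939) = 0.6205
Cpl = (127.74 - 107.4)/(3*1.2677939) = 5.3479
Cpk = min(Cpu, Cpl) = 0.6205

0.6205


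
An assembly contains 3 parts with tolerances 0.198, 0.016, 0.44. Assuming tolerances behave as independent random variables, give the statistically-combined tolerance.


RSS = sqrt(0.198^2 + 0.016^2 + 0.44^2)
= sqrt(0.23306)
= 0.4828

0.4828


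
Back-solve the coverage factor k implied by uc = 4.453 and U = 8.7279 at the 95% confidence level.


k = U / uc
k = 8.7279 / 4.453
k = 1.96

1.96


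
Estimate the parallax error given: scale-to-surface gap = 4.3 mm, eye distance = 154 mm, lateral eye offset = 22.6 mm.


error = h * offset / d
= 4.3 * 22.6 / 154
= 0.6310

0.6310


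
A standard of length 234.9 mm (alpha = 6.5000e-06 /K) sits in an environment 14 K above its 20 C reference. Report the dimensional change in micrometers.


dL = L * alpha * dT
= 234.9 * 6.5000e-06 * 14
= 0.0213759 mm
dL_um = 0.0213759 * 1000 = 21.3759 um

21.3759


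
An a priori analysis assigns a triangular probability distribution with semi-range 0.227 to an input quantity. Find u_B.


u_B = half_width / sqrt(6)
u_B = 0.227 / 2.4494897
u_B = 0.0927

0.0927


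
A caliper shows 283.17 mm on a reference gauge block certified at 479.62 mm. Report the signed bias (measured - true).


Systematic error = measured - true
= 283.17 - 479.62
= -196.4500

-196.4500


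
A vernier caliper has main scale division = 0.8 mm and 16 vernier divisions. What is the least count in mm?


LC = MSD / n_div
= 0.8 / 16
= 0.0500

0.0500


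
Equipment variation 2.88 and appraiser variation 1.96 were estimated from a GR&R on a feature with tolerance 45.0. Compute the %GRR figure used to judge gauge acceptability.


GRR = sqrt(EV^2 + AV^2) = sqrt(2.88^2 + 1.96^2) = 3.4836762
%GRR = GRR / tol * 100 = 3.4836762 / 45.0 * 100
%GRR = 7.7415

7.7415


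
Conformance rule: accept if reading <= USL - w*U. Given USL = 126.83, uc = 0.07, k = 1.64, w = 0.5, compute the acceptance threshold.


U = k * uc = 1.64 * 0.07 = 0.1148
guard band g = w * U = 0.5 * 0.1148 = 0.0574
AL = USL - g = 126.83 - 0.0574
AL = 126.7726

126.7726


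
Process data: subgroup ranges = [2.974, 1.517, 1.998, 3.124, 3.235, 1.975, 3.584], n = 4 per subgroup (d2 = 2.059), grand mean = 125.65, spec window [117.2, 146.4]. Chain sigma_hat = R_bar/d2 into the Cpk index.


R_bar = (2.974 + 1.517 + 1.998 + 3.124 + 3.235 + 1.975 + 3.584) / 7 = 2.6295714
sigma = R_bar / d2 = 2.6295714 / 2.059 = 1.2771109
Cp = (USL - LSL)/(6*sigma) = (146.4 - 117.2)/(6*1.2771109) = 3.8107
Cpu = (146.4 - 125.65)/(3*1.2771109) = 5.4159
Cpl = (125.65 - 117.2)/(3*1.2771109) = 2.2055
Cpk = min(Cpu, Cpl) = 2.2055

2.2055


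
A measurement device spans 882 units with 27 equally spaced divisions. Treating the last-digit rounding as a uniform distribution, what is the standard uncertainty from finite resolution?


resolution = range / divisions
resolution = 882 / 27 = 32.666667
u_res = resolution / (2*sqrt(3))
u_res = 32.666667 / 3.4641016
u_res = 9.4301

9.4301


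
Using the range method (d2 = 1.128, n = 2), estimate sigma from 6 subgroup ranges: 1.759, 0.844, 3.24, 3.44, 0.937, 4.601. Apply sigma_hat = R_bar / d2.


R_bar = (1.759 + 0.844 + 3.24 + 3.44 + 0.937 + 4.601) / 6
R_bar = 14.821 / 6 = 2.4701667
sigma_hat = R_bar / d2 = 2.4701667 / 1.128 = 2.1899

2.1899


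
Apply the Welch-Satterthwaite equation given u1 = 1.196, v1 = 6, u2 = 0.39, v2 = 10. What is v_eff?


uc = sqrt(u1^2 + u2^2) = sqrt(1.196^2 + 0.39^2) = 1.2579809
v_eff = uc^4 / (u1^4/v1 + u2^4/v2)
= 1.2579809^4 / (1.196^4/6 + 0.39^4/10)
= 2.5043567 / 0.34332843
v_eff = 7.2943

7.2943


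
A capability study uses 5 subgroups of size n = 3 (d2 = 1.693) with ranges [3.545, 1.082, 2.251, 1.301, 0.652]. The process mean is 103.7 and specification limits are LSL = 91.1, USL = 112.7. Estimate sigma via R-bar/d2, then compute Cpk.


R_bar = (3.545 + 1.082 + 2.251 + 1.301 + 0.652) / 5 = 1.7662
sigma = R_bar / d2 = 1.7662 / 1.693 = 1.0432369
Cp = (USL - LSL)/(6*sigma) = (112.7 - 91.1)/(6*1.0432369) = 3.4508
Cpu = (112.7 - 103.7)/(3*1.0432369) = 2.8757
Cpl = (103.7 - 91.1)/(3*1.0432369) = 4.0259
Cpk = min(Cpu, Cpl) = 2.8757

2.8757


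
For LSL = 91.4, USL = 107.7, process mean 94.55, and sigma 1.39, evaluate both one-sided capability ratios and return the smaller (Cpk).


Cpu = (USL - mean) / (3*sigma) = (107.7 - 94.55) / (3*1.39) = 3.1535
Cpl = (mean - LSL) / (3*sigma) = (94.55 - 91.4) / (3*1.39) = 0.7554
Cpk = min(Cpu, Cpl) = 0.7554

0.7554


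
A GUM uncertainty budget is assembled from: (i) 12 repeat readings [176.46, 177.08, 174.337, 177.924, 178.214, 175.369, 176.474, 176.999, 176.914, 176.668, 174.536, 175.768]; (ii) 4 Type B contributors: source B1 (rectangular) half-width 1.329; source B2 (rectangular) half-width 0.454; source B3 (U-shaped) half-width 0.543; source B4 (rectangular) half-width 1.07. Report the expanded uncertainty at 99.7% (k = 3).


mean = (176.46 + 177.08 + 174.337 + 177.924 + 178.214 + 175.369 + 176.474 + 176.999 + 176.914 + 176.668 + 174.536 + 175.768) / 12 = 176.39525
s = sqrt(sum((x - mean)^2)/(n-1)) = 1.2049914
u_A = s / sqrt(n) = 1.2049914 / sqrt(12) = 0.34785105
u_B1 = 1.329 / sqrt(3) = 0.76729851
u_B2 = 0.454 / sqrt(3) = 0.26211702
u_B3 = 0.543 / sqrt(2) = 0.38395898
u_B4 = 1.07 / sqrt(3) = 0.61776479
uc = sqrt(0.34785105^2 + 0.76729851^2 + 0.26211702^2 + 0.38395898^2 + 0.61776479^2) = 1.1434643
U = k * uc = 3 * 1.1434643
U = 3.4304

3.4304


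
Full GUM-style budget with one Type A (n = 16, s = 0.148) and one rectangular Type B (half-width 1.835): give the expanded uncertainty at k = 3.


u_A = s / sqrt(n) = 0.148 / sqrt(16) = 0.037
u_B = half_width / sqrt(3) = 1.835 / sqrt(3) = 1.0594377
uc = sqrt(u_A^2 + u_B^2) = sqrt(0.037^2 + 1.0594377^2) = 1.0600836
U = k * uc = 3 * 1.0600836
U = 3.1803

3.1803


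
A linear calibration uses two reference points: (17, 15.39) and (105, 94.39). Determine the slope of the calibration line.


slope = (y2 - y1) / (x2 - x1)
= (94.39 - 15.39) / (105 - 17)
= 79.0000 / 88
= 0.8977

0.8977


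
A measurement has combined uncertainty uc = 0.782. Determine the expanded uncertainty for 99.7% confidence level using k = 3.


U = k * uc
U = 3 * 0.782
U = 2.3460

2.3460


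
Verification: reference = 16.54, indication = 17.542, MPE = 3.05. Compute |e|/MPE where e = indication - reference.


e = indication - reference = 17.542 - 16.54 = 1.0020
|e| = 1.0020
ratio = |e| / MPE = 1.0020 / 3.05
ratio = 0.3285

0.3285


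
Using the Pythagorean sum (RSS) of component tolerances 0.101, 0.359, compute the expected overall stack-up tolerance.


RSS = sqrt(0.101^2 + 0.359^2)
= sqrt(0.139082)
= 0.3729

0.3729


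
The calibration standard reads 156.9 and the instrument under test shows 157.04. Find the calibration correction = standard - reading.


Correction = standard - reading
= 156.9 - 157.04
= -0.1400

-0.1400


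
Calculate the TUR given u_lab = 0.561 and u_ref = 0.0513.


TUR = u_lab / u_ref
= 0.561 / 0.0513
= 10.9357

10.9357


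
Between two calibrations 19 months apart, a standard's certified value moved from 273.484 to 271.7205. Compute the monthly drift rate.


rate = (v2 - v1) / months
= (271.7205 - 273.484) / 19
= -1.7635 / 19
= -0.0928

-0.0928


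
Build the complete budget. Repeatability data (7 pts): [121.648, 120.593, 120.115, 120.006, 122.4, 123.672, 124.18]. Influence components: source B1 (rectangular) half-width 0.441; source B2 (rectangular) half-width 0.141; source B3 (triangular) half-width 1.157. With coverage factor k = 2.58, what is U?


mean = (121.648 + 120.593 + 120.115 + 120.006 + 122.4 + 123.672 + 124.18) / 7 = 121.802
s = sqrt(sum((x - mean)^2)/(n-1)) = 1.6865334
u_A = s / sqrt(n) = 1.6865334 / sqrt(7) = 0.63744971
u_B1 = 0.441 / sqrt(3) = 0.25461147
u_B2 = 0.141 / sqrt(3) = 0.081406388
u_B3 = 1.157 / sqrt(6) = 0.47234327
uc = sqrt(0.63744971^2 + 0.25461147^2 + 0.081406388^2 + 0.47234327^2) = 0.83720027
U = k * uc = 2.58 * 0.83720027
U = 2.1600

2.1600


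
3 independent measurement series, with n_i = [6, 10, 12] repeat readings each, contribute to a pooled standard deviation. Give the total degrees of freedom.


nu = sum_i (n_i - 1)
nu = ((6 - 1) + (10 - 1) + (12 - 1))
nu = 5 + 9 + 11
nu = 25

25


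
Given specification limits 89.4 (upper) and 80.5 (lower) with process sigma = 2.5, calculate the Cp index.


Cp = (USL - LSL) / (6 * sigma)
= (89.4 - 80.5) / (6 * 2.5)
= 8.9000 / 15.0000
= 0.5933

0.5933


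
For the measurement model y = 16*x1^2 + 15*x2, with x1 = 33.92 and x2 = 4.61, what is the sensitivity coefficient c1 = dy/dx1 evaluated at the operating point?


y = 16*x1^2 + 15*x2
dy/dx1 = 2*16*x1
Evaluate at x1 = 33.92: c1 = 32 * 33.92
c1 = 1085.4400

1085.4400


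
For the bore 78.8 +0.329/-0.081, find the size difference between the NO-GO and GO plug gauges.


GO = nominal - lower_tol (smallest hole = maximum material condition)
GO = 78.8 - 0.081 = 78.719
NO-GO = nominal + upper_tol (largest hole = least material condition)
NO-GO = 78.8 + 0.329 = 79.129
spread = NO-GO - GO = 79.129 - 78.719 = 0.4100

0.4100


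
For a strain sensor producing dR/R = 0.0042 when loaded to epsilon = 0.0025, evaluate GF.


GF = (dR/R) / epsilon
= 0.0042 / 0.0025
= 1.6800

1.6800


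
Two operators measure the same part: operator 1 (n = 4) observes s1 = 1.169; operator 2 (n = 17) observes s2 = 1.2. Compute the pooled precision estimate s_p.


s_p = sqrt(((n1-1)*s1^2 + (n2-1)*s2^2) / (n1+n2-2))
numerator = (4-1)*1.169^2 + (17-1)*1.2^2 = 4.099683 + 23.04 = 27.139683
denominator = 4 + 17 - 2 = 19
s_p^2 = 27.139683 / 19 = 1.4284044
s_p = sqrt(1.4284044) = 1.1952

1.1952


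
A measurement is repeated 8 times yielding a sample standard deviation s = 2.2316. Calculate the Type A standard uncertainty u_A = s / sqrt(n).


u_A = s / sqrt(n)
u_A = 2.2316 / sqrt(8)
u_A = 2.2316 / 2.8284271
u_A = 0.7890

0.7890


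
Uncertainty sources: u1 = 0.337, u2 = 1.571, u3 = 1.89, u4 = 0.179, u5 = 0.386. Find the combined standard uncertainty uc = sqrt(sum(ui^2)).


uc = sqrt(0.337^2 + 1.571^2 + 1.89^2 + 0.179^2 + 0.386^2)
uc = sqrt(6.334747)
uc = 2.5169

2.5169


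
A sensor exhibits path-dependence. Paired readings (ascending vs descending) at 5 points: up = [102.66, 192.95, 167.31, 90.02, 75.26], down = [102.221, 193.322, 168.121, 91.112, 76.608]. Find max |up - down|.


|102.66 - 102.221| = 0.4390
|192.95 - 193.322| = 0.3720
|167.31 - 168.121| = 0.8110
|90.02 - 91.112| = 1.0920
|75.26 - 76.608| = 1.3480
hysteresis = max(diffs) = 1.3480

1.3480


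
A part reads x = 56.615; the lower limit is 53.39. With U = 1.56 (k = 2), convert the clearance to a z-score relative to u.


u = U / k = 1.56 / 2 = 0.78
margin = |LSL - x| = |53.39 - 56.615| = 3.225
z = margin / u = 3.225 / 0.78
z = 4.1346

4.1346


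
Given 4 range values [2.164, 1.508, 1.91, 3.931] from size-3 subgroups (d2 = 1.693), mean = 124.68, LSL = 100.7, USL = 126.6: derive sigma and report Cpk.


R_bar = (2.164 + 1.508 + 1.91 + 3.931) / 4 = 2.37825
sigma = R_bar / d2 = 2.37825 / 1.693 = 1.4047549
Cp = (USL - LSL)/(6*sigma) = (126.6 - 100.7)/(6*1.4047549) = 3.0729
Cpu = (126.6 - 124.68)/(3*1.4047549) = 0.4556
Cpl = (124.68 - 100.7)/(3*1.4047549) = 5.6902
Cpk = min(Cpu, Cpl) = 0.4556

0.4556


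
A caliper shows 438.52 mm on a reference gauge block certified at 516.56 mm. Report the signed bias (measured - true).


Systematic error = measured - true
= 438.52 - 516.56
= -78.0400

-78.0400


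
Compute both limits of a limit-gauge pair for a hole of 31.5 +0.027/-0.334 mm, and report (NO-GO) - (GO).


GO = nominal - lower_tol (smallest hole = maximum material condition)
GO = 31.5 - 0.334 = 31.166
NO-GO = nominal + upper_tol (largest hole = least material condition)
NO-GO = 31.5 + 0.027 = 31.527
spread = NO-GO - GO = 31.527 - 31.166 = 0.3610

0.3610


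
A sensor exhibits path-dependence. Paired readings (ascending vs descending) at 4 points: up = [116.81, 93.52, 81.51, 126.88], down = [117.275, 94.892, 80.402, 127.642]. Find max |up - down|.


|116.81 - 117.275| = 0.4650
|93.52 - 94.892| = 1.3720
|81.51 - 80.402| = 1.1080
|126.88 - 127.642| = 0.7620
hysteresis = max(diffs) = 1.3720

1.3720


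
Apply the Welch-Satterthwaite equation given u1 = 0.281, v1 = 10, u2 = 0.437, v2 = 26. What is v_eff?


uc = sqrt(u1^2 + u2^2) = sqrt(0.281^2 + 0.437^2) = 0.51954788
v_eff = uc^4 / (u1^4/v1 + u2^4/v2)
= 0.51954788^4 / (0.281^4/10 + 0.437^4/26)
= 0.072862205 / 0.0020261439
v_eff = 35.9610

35.9610


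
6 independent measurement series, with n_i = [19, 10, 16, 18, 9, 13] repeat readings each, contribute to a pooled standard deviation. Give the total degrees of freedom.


nu = sum_i (n_i - 1)
nu = ((19 - 1) + (10 - 1) + (16 - 1) + (18 - 1) + (9 - 1) + (13 - 1))
nu = 18 + 9 + 15 + 17 + 8 + 12
nu = 79

79


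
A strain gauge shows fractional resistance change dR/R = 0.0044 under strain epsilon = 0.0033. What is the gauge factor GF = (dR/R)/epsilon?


GF = (dR/R) / epsilon
= 0.0044 / 0.0033
= 1.3333

1.3333


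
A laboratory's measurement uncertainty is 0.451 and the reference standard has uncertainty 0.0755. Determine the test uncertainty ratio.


TUR = u_lab / u_ref
= 0.451 / 0.0755
= 5.9735

5.9735


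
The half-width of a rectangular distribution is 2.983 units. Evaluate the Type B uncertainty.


u_B = half_width / sqrt(3)
u_B = 2.983 / 1.7320508
u_B = 1.7222

1.7222


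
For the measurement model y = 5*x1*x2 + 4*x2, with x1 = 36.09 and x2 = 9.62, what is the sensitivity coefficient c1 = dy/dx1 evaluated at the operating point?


y = 5*x1*x2 + 4*x2
dy/dx1 = 5*x2
Evaluate at x2 = 9.62: c1 = 5 * 9.62
c1 = 48.1000

48.1000


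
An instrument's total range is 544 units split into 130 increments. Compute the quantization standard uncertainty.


resolution = range / divisions
resolution = 544 / 130 = 4.1846154
u_res = resolution / (2*sqrt(3))
u_res = 4.1846154 / 3.4641016
u_res = 1.2080

1.2080


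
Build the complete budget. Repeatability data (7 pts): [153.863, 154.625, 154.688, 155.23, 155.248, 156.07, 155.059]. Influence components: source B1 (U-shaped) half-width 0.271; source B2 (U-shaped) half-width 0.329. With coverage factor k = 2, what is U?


mean = (153.863 + 154.625 + 154.688 + 155.23 + 155.248 + 156.07 + 155.059) / 7 = 154.969
s = sqrt(sum((x - mean)^2)/(n-1)) = 0.68151742
u_A = s / sqrt(n) = 0.68151742 / sqrt(7) = 0.25758937
u_B1 = 0.271 / sqrt(2) = 0.19162594
u_B2 = 0.329 / sqrt(2) = 0.23263813
uc = sqrt(0.25758937^2 + 0.19162594^2 + 0.23263813^2) = 0.39647608
U = k * uc = 2 * 0.39647608
U = 0.7930

0.7930


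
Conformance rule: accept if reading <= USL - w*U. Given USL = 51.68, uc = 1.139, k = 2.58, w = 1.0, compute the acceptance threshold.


U = k * uc = 2.58 * 1.139 = 2.93862
guard band g = w * U = 1.0 * 2.93862 = 2.93862
AL = USL - g = 51.68 - 2.93862
AL = 48.7414

48.7414


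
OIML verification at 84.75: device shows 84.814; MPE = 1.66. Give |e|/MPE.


e = indication - reference = 84.814 - 84.75 = 0.0640
|e| = 0.0640
ratio = |e| / MPE = 0.0640 / 1.66
ratio = 0.0386

0.0386


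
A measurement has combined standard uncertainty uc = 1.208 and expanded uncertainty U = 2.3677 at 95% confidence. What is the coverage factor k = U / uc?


k = U / uc
k = 2.3677 / 1.208
k = 1.96

1.96


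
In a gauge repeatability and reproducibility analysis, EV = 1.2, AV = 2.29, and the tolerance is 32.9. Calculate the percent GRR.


GRR = sqrt(EV^2 + AV^2) = sqrt(1.2^2 + 2.29^2) = 2.5853626
%GRR = GRR / tol * 100 = 2.5853626 / 32.9 * 100
%GRR = 7.8582

7.8582


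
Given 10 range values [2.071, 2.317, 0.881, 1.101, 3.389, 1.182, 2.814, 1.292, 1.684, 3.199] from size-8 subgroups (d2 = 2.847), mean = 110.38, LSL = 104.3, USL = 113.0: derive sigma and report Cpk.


R_bar = (2.071 + 2.317 + 0.881 + 1.101 + 3.389 + 1.182 + 2.814 + 1.292 + 1.684 + 3.199) / 10 = 1.993
sigma = R_bar / d2 = 1.993 / 2.847 = 0.70003512
Cp = (USL - LSL)/(6*sigma) = (113.0 - 104.3)/(6*0.70003512) = 2.0713
Cpu = (113.0 - 110.38)/(3*0.70003512) = 1.2476
Cpl = (110.38 - 104.3)/(3*0.70003512) = 2.8951
Cpk = min(Cpu, Cpl) = 1.2476

1.2476


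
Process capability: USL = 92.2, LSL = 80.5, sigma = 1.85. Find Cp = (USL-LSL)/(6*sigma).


Cp = (USL - LSL) / (6 * sigma)
= (92.2 - 80.5) / (6 * 1.85)
= 11.7000 / 11.1000
= 1.0541

1.0541


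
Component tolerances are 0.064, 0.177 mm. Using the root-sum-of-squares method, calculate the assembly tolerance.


RSS = sqrt(0.064^2 + 0.177^2)
= sqrt(0.035425)
= 0.1882

0.1882


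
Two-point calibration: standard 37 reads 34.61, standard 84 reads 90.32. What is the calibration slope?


slope = (y2 - y1) / (x2 - x1)
= (90.32 - 34.61) / (84 - 37)
= 55.7100 / 47
= 1.1853

1.1853


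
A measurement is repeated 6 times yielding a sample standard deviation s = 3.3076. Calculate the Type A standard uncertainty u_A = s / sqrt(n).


u_A = s / sqrt(n)
u_A = 3.3076 / sqrt(6)
u_A = 3.3076 / 2.4494897
u_A = 1.3503

1.3503


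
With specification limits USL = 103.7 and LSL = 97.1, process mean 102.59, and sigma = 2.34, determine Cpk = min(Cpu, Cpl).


Cpu = (USL - mean) / (3*sigma) = (103.7 - 102.59) / (3*2.34) = 0.1581
Cpl = (mean - LSL) / (3*sigma) = (102.59 - 97.1) / (3*2.34) = 0.7821
Cpk = min(Cpu, Cpl) = 0.1581

0.1581


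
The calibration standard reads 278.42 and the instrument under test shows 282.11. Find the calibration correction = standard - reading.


Correction = standard - reading
= 278.42 - 282.11
= -3.6900

-3.6900


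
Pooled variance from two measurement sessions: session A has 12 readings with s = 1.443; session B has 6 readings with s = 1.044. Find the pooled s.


s_p = sqrt(((n1-1)*s1^2 + (n2-1)*s2^2) / (n1+n2-2))
numerator = (12-1)*1.443^2 + (6-1)*1.044^2 = 22.904739 + 5.44968 = 28.354419
denominator = 12 + 6 - 2 = 16
s_p^2 = 28.354419 / 16 = 1.7721512
s_p = sqrt(1.7721512) = 1.3312

1.3312


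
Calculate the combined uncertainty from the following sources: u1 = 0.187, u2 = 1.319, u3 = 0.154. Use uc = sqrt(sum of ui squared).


uc = sqrt(0.187^2 + 1.319^2 + 0.154^2)
uc = sqrt(1.798446)
uc = 1.3411

1.3411


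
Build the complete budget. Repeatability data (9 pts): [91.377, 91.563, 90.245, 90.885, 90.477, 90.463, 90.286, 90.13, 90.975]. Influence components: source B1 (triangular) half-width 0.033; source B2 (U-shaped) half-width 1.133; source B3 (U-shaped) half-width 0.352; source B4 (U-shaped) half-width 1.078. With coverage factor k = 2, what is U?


mean = (91.377 + 91.563 + 90.245 + 90.885 + 90.477 + 90.463 + 90.286 + 90.13 + 90.975) / 9 = 90.71122222
s = sqrt(sum((x - mean)^2)/(n-1)) = 0.51490698
u_A = s / sqrt(n) = 0.51490698 / sqrt(9) = 0.17163566
u_B1 = 0.033 / sqrt(6) = 0.013472194
u_B2 = 1.133 / sqrt(2) = 0.80115198
u_B3 = 0.352 / sqrt(2) = 0.24890159
u_B4 = 1.078 / sqrt(2) = 0.76226111
uc = sqrt(0.17163566^2 + 0.013472194^2 + 0.80115198^2 + 0.24890159^2 + 0.76226111^2) = 1.1465072
U = k * uc = 2 * 1.1465072
U = 2.2930

2.2930


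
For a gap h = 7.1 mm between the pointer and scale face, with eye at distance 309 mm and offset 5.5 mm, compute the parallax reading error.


error = h * offset / d
= 7.1 * 5.5 / 309
= 0.1264

0.1264


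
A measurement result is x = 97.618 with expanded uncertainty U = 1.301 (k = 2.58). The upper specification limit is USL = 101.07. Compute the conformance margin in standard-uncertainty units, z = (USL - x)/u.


u = U / k = 1.301 / 2.58 = 0.50426357
margin = |USL - x| = |101.07 - 97.618| = 3.452
z = margin / u = 3.452 / 0.50426357
z = 6.8456

6.8456


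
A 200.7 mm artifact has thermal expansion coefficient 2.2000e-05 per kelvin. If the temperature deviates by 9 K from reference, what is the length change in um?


dL = L * alpha * dT
= 200.7 * 2.2000e-05 * 9
= 0.0397386 mm
dL_um = 0.0397386 * 1000 = 39.7386 um

39.7386


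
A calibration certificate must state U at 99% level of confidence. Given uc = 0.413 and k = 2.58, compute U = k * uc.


U = k * uc
U = 2.58 * 0.413
U = 1.0655

1.0655


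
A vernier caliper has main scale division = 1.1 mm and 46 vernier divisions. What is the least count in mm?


LC = MSD / n_div
= 1.1 / 46
= 0.0239

0.0239


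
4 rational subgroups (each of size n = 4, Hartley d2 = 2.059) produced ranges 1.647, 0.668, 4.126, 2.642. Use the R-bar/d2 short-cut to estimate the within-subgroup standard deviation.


R_bar = (1.647 + 0.668 + 4.126 + 2.642) / 4
R_bar = 9.083 / 4 = 2.27075
sigma_hat = R_bar / d2 = 2.27075 / 2.059 = 1.1028

1.1028


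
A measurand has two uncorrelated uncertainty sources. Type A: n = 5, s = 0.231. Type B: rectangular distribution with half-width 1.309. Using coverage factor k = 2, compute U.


u_A = s / sqrt(n) = 0.231 / sqrt(5) = 0.10330634
u_B = half_width / sqrt(3) = 1.309 / sqrt(3) = 0.7557515
uc = sqrt(u_A^2 + u_B^2) = sqrt(0.10330634^2 + 0.7557515^2) = 0.76277948
U = k * uc = 2 * 0.76277948
U = 1.5256

1.5256


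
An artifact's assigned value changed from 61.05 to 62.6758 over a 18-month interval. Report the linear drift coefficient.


rate = (v2 - v1) / months
= (62.6758 - 61.05) / 18
= 1.6258 / 18
= 0.0903

0.0903


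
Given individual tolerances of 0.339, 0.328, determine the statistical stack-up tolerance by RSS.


RSS = sqrt(0.339^2 + 0.328^2)
= sqrt(0.222505)
= 0.4717

0.4717


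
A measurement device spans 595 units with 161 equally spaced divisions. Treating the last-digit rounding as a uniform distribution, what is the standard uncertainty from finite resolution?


resolution = range / divisions
resolution = 595 / 161 = 3.6956522
u_res = resolution / (2*sqrt(3))
u_res = 3.6956522 / 3.4641016
u_res = 1.0668

1.0668


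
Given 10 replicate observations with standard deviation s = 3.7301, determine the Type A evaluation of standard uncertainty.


u_A = s / sqrt(n)
u_A = 3.7301 / sqrt(10)
u_A = 3.7301 / 3.1622777
u_A = 1.1796

1.1796


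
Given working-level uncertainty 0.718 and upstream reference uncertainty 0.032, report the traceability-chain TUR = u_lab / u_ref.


TUR = u_lab / u_ref
= 0.718 / 0.032
= 22.4375

22.4375


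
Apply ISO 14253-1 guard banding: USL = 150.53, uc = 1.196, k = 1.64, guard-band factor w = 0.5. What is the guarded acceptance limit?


U = k * uc = 1.64 * 1.196 = 1.96144
guard band g = w * U = 0.5 * 1.96144 = 0.98072
AL = USL - g = 150.53 - 0.98072
AL = 149.5493

149.5493


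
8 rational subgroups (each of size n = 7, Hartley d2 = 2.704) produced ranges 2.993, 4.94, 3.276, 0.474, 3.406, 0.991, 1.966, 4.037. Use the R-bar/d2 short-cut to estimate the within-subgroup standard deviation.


R_bar = (2.993 + 4.94 + 3.276 + 0.474 + 3.406 + 0.991 + 1.966 + 4.037) / 8
R_bar = 22.083 / 8 = 2.760375
sigma_hat = R_bar / d2 = 2.760375 / 2.704 = 1.0208

1.0208


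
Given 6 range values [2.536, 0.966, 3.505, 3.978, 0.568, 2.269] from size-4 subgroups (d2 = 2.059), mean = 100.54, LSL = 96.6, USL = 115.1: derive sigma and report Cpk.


R_bar = (2.536 + 0.966 + 3.505 + 3.978 + 0.568 + 2.269) / 6 = 2.3036667
sigma = R_bar / d2 = 2.3036667 / 2.059 = 1.1188279
Cp = (USL - LSL)/(6*sigma) = (115.1 - 96.6)/(6*1.1188279) = 2.7559
Cpu = (115.1 - 100.54)/(3*1.1188279) = 4.3379
Cpl = (100.54 - 96.6)/(3*1.1188279) = 1.1738
Cpk = min(Cpu, Cpl) = 1.1738

1.1738


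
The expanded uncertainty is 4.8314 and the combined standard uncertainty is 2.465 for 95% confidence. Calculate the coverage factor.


k = U / uc
k = 4.8314 / 2.465
k = 1.96

1.96


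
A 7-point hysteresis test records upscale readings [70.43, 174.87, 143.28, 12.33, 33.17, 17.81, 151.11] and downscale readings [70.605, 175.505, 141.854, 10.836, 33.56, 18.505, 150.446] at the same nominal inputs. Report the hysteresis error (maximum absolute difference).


|70.43 - 70.605| = 0.1750
|174.87 - 175.505| = 0.6350
|143.28 - 141.854| = 1.4260
|12.33 - 10.836| = 1.4940
|33.17 - 33.56| = 0.3900
|17.81 - 18.505| = 0.6950
|151.11 - 150.446| = 0.6640
hysteresis = max(diffs) = 1.4940

1.4940


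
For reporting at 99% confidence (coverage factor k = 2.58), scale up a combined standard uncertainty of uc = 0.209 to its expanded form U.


U = k * uc
U = 2.58 * 0.209
U = 0.5392

0.5392


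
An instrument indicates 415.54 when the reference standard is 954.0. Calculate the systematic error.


Systematic error = measured - true
= 415.54 - 954.0
= -538.4600

-538.4600


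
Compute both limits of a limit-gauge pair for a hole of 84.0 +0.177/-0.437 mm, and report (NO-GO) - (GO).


GO = nominal - lower_tol (smallest hole = maximum material condition)
GO = 84.0 - 0.437 = 83.563
NO-GO = nominal + upper_tol (largest hole = least material condition)
NO-GO = 84.0 + 0.177 = 84.177
spread = NO-GO - GO = 84.177 - 83.563 = 0.6140

0.6140


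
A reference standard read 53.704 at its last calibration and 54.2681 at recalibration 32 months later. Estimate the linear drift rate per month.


rate = (v2 - v1) / months
= (54.2681 - 53.704) / 32
= 0.5641 / 32
= 0.0176

0.0176


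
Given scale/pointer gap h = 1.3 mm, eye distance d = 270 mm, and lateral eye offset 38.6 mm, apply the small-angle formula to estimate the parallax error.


error = h * offset / d
= 1.3 * 38.6 / 270
= 0.1859

0.1859


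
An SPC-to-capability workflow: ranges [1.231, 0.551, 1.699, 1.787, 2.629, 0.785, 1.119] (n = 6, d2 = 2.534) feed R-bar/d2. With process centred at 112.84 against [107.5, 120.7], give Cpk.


R_bar = (1.231 + 0.551 + 1.699 + 1.787 + 2.629 + 0.785 + 1.119) / 7 = 1.4001429
sigma = R_bar / d2 = 1.4001429 / 2.534 = 0.55254258
Cp = (USL - LSL)/(6*sigma) = (120.7 - 107.5)/(6*0.55254258) = 3.9816
Cpu = (120.7 - 112.84)/(3*0.55254258) = 4.7417
Cpl = (112.84 - 107.5)/(3*0.55254258) = 3.2215
Cpk = min(Cpu, Cpl) = 3.2215

3.2215
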